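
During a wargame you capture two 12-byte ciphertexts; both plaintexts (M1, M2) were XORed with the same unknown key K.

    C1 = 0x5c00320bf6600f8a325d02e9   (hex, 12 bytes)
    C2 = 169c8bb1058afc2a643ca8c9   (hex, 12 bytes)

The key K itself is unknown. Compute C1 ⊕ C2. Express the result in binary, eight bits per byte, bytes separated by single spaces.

01001010 10011100 10111001 10111010 11110011 11101010 11110011 10100000 01010110 01100001 10101010 00100000

C1 ⊕ C2 = (M1 ⊕ K) ⊕ (M2 ⊕ K) = M1 ⊕ M2 — the shared key cancels under XOR.
byte 0: 01011100 XOR 00010110 = 01001010
byte 1: 00000000 XOR 10011100 = 10011100
byte 2: 00110010 XOR 10001011 = 10111001
byte 3: 00001011 XOR 10110001 = 10111010
byte 4: 11110110 XOR 00000101 = 11110011
byte 5: 01100000 XOR 10001010 = 11101010
byte 6: 00001111 XOR 11111100 = 11110011
byte 7: 10001010 XOR 00101010 = 10100000
byte 8: 00110010 XOR 01100100 = 01010110
byte 9: 01011101 XOR 00111100 = 01100001
byte 10: 00000010 XOR 10101000 = 10101010
byte 11: 11101001 XOR 11001001 = 00100000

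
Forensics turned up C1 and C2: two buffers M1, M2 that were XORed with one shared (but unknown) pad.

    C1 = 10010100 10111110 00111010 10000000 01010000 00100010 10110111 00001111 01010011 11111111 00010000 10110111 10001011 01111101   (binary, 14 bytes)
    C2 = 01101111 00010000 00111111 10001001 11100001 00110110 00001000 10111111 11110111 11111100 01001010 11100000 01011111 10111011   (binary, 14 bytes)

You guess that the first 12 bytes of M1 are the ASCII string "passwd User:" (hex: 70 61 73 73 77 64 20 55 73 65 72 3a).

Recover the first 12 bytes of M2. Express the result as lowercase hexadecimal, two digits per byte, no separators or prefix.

First, C1 ⊕ C2 = (M1 ⊕ K) ⊕ (M2 ⊕ K) = M1 ⊕ M2, so the key drops out. Then M2 = (M1 ⊕ M2) ⊕ M1 over the first 12 bytes.
byte 0: (94 ⊕ 6f) ⊕ 70 = fb ⊕ 70 = 8b
byte 1: (be ⊕ 10) ⊕ 61 = ae ⊕ 61 = cf
byte 2: (3a ⊕ 3f) ⊕ 73 = 05 ⊕ 73 = 76
byte 3: (80 ⊕ 89) ⊕ 73 = 09 ⊕ 73 = 7a
byte 4: (50 ⊕ e1) ⊕ 77 = b1 ⊕ 77 = c6
byte 5: (22 ⊕ 36) ⊕ 64 = 14 ⊕ 64 = 70
byte 6: (b7 ⊕ 08) ⊕ 20 = bf ⊕ 20 = 9f
byte 7: (0f ⊕ bf) ⊕ 55 = b0 ⊕ 55 = e5
byte 8: (53 ⊕ f7) ⊕ 73 = a4 ⊕ 73 = d7
byte 9: (ff ⊕ fc) ⊕ 65 = 03 ⊕ 65 = 66
byte 10: (10 ⊕ 4a) ⊕ 72 = 5a ⊕ 72 = 28
byte 11: (b7 ⊕ e0) ⊕ 3a = 57 ⊕ 3a = 6d

8bcf767ac6709fe5d766286d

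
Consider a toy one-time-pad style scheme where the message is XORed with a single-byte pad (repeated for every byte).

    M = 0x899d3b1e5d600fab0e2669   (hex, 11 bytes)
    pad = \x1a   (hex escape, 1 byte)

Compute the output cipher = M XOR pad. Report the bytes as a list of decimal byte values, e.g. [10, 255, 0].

[147, 135, 33, 4, 71, 122, 21, 177, 20, 60, 115]

The 1-byte key repeats, so the effective keystream is 1a 1a 1a 1a 1a 1a 1a 1a 1a 1a 1a.
byte 0: 10001001 XOR 00011010 = 10010011
byte 1: 10011101 XOR 00011010 = 10000111
byte 2: 00111011 XOR 00011010 = 00100001
byte 3: 00011110 XOR 00011010 = 00000100
byte 4: 01011101 XOR 00011010 = 01000111
byte 5: 01100000 XOR 00011010 = 01111010
byte 6: 00001111 XOR 00011010 = 00010101
byte 7: 10101011 XOR 00011010 = 10110001
byte 8: 00001110 XOR 00011010 = 00010100
byte 9: 00100110 XOR 00011010 = 00111100
byte 10: 01101001 XOR 00011010 = 01110011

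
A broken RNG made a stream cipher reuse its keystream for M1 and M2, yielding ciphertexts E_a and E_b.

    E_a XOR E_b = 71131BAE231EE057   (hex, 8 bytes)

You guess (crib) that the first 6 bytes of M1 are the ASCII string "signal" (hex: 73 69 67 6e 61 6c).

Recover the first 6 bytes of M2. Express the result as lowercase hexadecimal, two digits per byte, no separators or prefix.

027a7cc04272

Since E_a ⊕ E_b = M1 ⊕ M2, XORing with the guessed M1 bytes yields the corresponding M2 bytes: M2 = (E_a ⊕ E_b) ⊕ M1.
01110001 XOR 01110011 = 00000010
00010011 XOR 01101001 = 01111010
00011011 XOR 01100111 = 01111100
10101110 XOR 01101110 = 11000000
00100011 XOR 01100001 = 01000010
00011110 XOR 01101100 = 01110010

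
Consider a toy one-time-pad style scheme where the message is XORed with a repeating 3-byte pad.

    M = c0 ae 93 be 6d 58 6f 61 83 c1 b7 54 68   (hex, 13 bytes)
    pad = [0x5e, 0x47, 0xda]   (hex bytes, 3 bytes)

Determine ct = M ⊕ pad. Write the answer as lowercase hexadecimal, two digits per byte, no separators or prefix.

The 3-byte key repeats, so the effective keystream is 5e 47 da 5e 47 da 5e 47 da 5e 47 da 5e.
byte 0: 11000000 ^ 01011110 = 10011110
byte 1: 10101110 ^ 01000111 = 11101001
byte 2: 10010011 ^ 11011010 = 01001001
byte 3: 10111110 ^ 01011110 = 11100000
byte 4: 01101101 ^ 01000111 = 00101010
byte 5: 01011000 ^ 11011010 = 10000010
byte 6: 01101111 ^ 01011110 = 00110001
byte 7: 01100001 ^ 01000111 = 00100110
byte 8: 10000011 ^ 11011010 = 01011001
byte 9: 11000001 ^ 01011110 = 10011111
byte 10: 10110111 ^ 01000111 = 11110000
byte 11: 01010100 ^ 11011010 = 10001110
byte 12: 01101000 ^ 01011110 = 00110110

9ee949e02a823126599ff08e36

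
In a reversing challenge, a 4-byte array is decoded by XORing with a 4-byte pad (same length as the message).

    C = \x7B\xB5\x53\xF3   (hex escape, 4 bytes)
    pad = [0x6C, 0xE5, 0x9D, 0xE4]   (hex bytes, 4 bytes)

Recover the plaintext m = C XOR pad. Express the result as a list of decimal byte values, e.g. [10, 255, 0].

byte 0: 7b ^ 6c = 17
byte 1: b5 ^ e5 = 50
byte 2: 53 ^ 9d = ce
byte 3: f3 ^ e4 = 17

[23, 80, 206, 23]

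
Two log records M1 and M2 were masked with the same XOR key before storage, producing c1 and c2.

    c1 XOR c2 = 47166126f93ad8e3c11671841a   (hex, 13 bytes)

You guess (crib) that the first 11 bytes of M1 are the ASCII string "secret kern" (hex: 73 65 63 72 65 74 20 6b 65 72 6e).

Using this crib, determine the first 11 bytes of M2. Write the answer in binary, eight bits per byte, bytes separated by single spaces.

00110100 01110011 00000010 01010100 10011100 01001110 11111000 10001000 10100100 01100100 00011111

Since c1 ⊕ c2 = M1 ⊕ M2, XORing with the guessed M1 bytes yields the corresponding M2 bytes: M2 = (c1 ⊕ c2) ⊕ M1.
47 xor 73 = 34
16 xor 65 = 73
61 xor 63 = 02
26 xor 72 = 54
f9 xor 65 = 9c
3a xor 74 = 4e
d8 xor 20 = f8
e3 xor 6b = 88
c1 xor 65 = a4
16 xor 72 = 64
71 xor 6e = 1f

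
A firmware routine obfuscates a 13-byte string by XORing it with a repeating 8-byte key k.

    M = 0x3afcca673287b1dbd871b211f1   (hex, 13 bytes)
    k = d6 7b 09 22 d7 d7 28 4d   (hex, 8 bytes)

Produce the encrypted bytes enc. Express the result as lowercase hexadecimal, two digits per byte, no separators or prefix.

ec87c345e55099960e0abb3326

The 8-byte key repeats, so the effective keystream is d6 7b 09 22 d7 d7 28 4d d6 7b 09 22 d7.
byte 0:  58 ⊕ 214 = 236
byte 1: 252 ⊕ 123 = 135
byte 2: 202 ⊕   9 = 195
byte 3: 103 ⊕  34 =  69
byte 4:  50 ⊕ 215 = 229
byte 5: 135 ⊕ 215 =  80
byte 6: 177 ⊕  40 = 153
byte 7: 219 ⊕  77 = 150
byte 8: 216 ⊕ 214 =  14
byte 9: 113 ⊕ 123 =  10
byte 10: 178 ⊕   9 = 187
byte 11:  17 ⊕  34 =  51
byte 12: 241 ⊕ 215 =  38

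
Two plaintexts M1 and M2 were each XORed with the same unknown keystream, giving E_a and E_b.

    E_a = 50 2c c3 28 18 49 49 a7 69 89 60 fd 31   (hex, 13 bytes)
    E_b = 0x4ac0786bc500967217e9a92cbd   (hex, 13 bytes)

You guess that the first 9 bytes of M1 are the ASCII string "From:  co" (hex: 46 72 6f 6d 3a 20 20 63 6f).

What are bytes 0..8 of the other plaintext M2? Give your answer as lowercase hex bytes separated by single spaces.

First, E_a ⊕ E_b = (M1 ⊕ K) ⊕ (M2 ⊕ K) = M1 ⊕ M2, so the key drops out. Then M2 = (M1 ⊕ M2) ⊕ M1 over the first 9 bytes.
byte 0: (50 XOR 4a) XOR 46 = 1a XOR 46 = 5c
byte 1: (2c XOR c0) XOR 72 = ec XOR 72 = 9e
byte 2: (c3 XOR 78) XOR 6f = bb XOR 6f = d4
byte 3: (28 XOR 6b) XOR 6d = 43 XOR 6d = 2e
byte 4: (18 XOR c5) XOR 3a = dd XOR 3a = e7
byte 5: (49 XOR 00) XOR 20 = 49 XOR 20 = 69
byte 6: (49 XOR 96) XOR 20 = df XOR 20 = ff
byte 7: (a7 XOR 72) XOR 63 = d5 XOR 63 = b6
byte 8: (69 XOR 17) XOR 6f = 7e XOR 6f = 11

5c 9e d4 2e e7 69 ff b6 11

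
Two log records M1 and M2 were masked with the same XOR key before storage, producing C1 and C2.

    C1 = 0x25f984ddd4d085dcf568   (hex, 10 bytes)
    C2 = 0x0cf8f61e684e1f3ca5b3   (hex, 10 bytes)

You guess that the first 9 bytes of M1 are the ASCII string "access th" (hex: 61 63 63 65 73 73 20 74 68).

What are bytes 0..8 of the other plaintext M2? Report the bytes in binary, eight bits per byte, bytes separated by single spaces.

First, C1 ⊕ C2 = (M1 ⊕ K) ⊕ (M2 ⊕ K) = M1 ⊕ M2, so the key drops out. Then M2 = (M1 ⊕ M2) ⊕ M1 over the first 9 bytes.
byte 0: (25 xor 0c) xor 61 = 29 xor 61 = 48
byte 1: (f9 xor f8) xor 63 = 01 xor 63 = 62
byte 2: (84 xor f6) xor 63 = 72 xor 63 = 11
byte 3: (dd xor 1e) xor 65 = c3 xor 65 = a6
byte 4: (d4 xor 68) xor 73 = bc xor 73 = cf
byte 5: (d0 xor 4e) xor 73 = 9e xor 73 = ed
byte 6: (85 xor 1f) xor 20 = 9a xor 20 = ba
byte 7: (dc xor 3c) xor 74 = e0 xor 74 = 94
byte 8: (f5 xor a5) xor 68 = 50 xor 68 = 38

01001000 01100010 00010001 10100110 11001111 11101101 10111010 10010100 00111000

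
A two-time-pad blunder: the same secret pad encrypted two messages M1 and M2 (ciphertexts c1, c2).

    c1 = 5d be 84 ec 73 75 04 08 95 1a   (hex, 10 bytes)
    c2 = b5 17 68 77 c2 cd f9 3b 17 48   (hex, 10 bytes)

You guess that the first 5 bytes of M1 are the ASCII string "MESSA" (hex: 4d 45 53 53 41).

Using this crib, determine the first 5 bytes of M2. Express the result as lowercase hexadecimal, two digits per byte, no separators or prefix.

a5ecbfc8f0

First, c1 ⊕ c2 = (M1 ⊕ K) ⊕ (M2 ⊕ K) = M1 ⊕ M2, so the key drops out. Then M2 = (M1 ⊕ M2) ⊕ M1 over the first 5 bytes.
byte 0: (5d ⊕ b5) ⊕ 4d = e8 ⊕ 4d = a5
byte 1: (be ⊕ 17) ⊕ 45 = a9 ⊕ 45 = ec
byte 2: (84 ⊕ 68) ⊕ 53 = ec ⊕ 53 = bf
byte 3: (ec ⊕ 77) ⊕ 53 = 9b ⊕ 53 = c8
byte 4: (73 ⊕ c2) ⊕ 41 = b1 ⊕ 41 = f0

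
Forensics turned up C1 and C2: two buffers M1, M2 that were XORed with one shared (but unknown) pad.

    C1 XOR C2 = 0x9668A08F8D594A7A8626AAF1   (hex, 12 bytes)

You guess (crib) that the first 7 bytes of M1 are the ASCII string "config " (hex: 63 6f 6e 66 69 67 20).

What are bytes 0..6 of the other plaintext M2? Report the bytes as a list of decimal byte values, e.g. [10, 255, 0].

[245, 7, 206, 233, 228, 62, 106]

Since C1 ⊕ C2 = M1 ⊕ M2, XORing with the guessed M1 bytes yields the corresponding M2 bytes: M2 = (C1 ⊕ C2) ⊕ M1.
byte 0: 150 XOR  99 = 245
byte 1: 104 XOR 111 =   7
byte 2: 160 XOR 110 = 206
byte 3: 143 XOR 102 = 233
byte 4: 141 XOR 105 = 228
byte 5:  89 XOR 103 =  62
byte 6:  74 XOR  32 = 106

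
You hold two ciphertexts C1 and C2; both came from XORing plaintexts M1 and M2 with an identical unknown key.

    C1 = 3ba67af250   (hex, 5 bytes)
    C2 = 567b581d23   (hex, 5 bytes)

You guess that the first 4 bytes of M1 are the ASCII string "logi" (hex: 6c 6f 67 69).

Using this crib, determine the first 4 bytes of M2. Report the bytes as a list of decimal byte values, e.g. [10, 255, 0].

[1, 178, 69, 134]

First, C1 ⊕ C2 = (M1 ⊕ K) ⊕ (M2 ⊕ K) = M1 ⊕ M2, so the key drops out. Then M2 = (M1 ⊕ M2) ⊕ M1 over the first 4 bytes.
byte 0: (3b ^ 56) ^ 6c = 6d ^ 6c = 01
byte 1: (a6 ^ 7b) ^ 6f = dd ^ 6f = b2
byte 2: (7a ^ 58) ^ 67 = 22 ^ 67 = 45
byte 3: (f2 ^ 1d) ^ 69 = ef ^ 69 = 86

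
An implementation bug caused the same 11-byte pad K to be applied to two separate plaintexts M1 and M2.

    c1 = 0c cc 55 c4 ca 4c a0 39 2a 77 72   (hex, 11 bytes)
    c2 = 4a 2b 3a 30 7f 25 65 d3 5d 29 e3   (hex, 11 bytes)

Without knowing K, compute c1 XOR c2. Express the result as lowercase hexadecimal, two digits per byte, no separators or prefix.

46e76ff4b569c5ea775e91

c1 ⊕ c2 = (M1 ⊕ K) ⊕ (M2 ⊕ K) = M1 ⊕ M2 — the shared key cancels under XOR.
byte 0: 0c XOR 4a = 46
byte 1: cc XOR 2b = e7
byte 2: 55 XOR 3a = 6f
byte 3: c4 XOR 30 = f4
byte 4: ca XOR 7f = b5
byte 5: 4c XOR 25 = 69
byte 6: a0 XOR 65 = c5
byte 7: 39 XOR d3 = ea
byte 8: 2a XOR 5d = 77
byte 9: 77 XOR 29 = 5e
byte 10: 72 XOR e3 = 91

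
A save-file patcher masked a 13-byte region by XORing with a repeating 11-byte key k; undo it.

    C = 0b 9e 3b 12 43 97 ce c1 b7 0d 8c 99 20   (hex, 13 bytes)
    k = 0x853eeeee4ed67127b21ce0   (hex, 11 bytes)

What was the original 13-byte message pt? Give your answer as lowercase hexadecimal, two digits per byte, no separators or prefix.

The 11-byte key repeats, so the effective keystream is 85 3e ee ee 4e d6 71 27 b2 1c e0 85 3e.
byte 0:  11 ^ 133 = 142
byte 1: 158 ^  62 = 160
byte 2:  59 ^ 238 = 213
byte 3:  18 ^ 238 = 252
byte 4:  67 ^  78 =  13
byte 5: 151 ^ 214 =  65
byte 6: 206 ^ 113 = 191
byte 7: 193 ^  39 = 230
byte 8: 183 ^ 178 =   5
byte 9:  13 ^  28 =  17
byte 10: 140 ^ 224 = 108
byte 11: 153 ^ 133 =  28
byte 12:  32 ^  62 =  30

8ea0d5fc0d41bfe605116c1c1e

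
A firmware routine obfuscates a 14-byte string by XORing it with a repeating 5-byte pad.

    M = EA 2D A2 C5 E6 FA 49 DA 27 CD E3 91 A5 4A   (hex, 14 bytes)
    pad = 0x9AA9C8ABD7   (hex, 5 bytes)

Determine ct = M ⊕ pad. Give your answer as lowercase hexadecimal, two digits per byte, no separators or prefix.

70846a6e3160e0128c1a79386de1

The 5-byte key repeats, so the effective keystream is 9a a9 c8 ab d7 9a a9 c8 ab d7 9a a9 c8 ab.
byte 0: 234 XOR 154 = 112
byte 1:  45 XOR 169 = 132
byte 2: 162 XOR 200 = 106
byte 3: 197 XOR 171 = 110
byte 4: 230 XOR 215 =  49
byte 5: 250 XOR 154 =  96
byte 6:  73 XOR 169 = 224
byte 7: 218 XOR 200 =  18
byte 8:  39 XOR 171 = 140
byte 9: 205 XOR 215 =  26
byte 10: 227 XOR 154 = 121
byte 11: 145 XOR 169 =  56
byte 12: 165 XOR 200 = 109
byte 13:  74 XOR 171 = 225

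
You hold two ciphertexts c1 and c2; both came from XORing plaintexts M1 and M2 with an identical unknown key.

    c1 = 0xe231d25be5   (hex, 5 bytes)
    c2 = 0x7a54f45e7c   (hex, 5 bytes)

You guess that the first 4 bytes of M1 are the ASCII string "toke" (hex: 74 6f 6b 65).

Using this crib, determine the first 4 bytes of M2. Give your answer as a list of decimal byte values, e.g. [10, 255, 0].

First, c1 ⊕ c2 = (M1 ⊕ K) ⊕ (M2 ⊕ K) = M1 ⊕ M2, so the key drops out. Then M2 = (M1 ⊕ M2) ⊕ M1 over the first 4 bytes.
byte 0: (e2 XOR 7a) XOR 74 = 98 XOR 74 = ec
byte 1: (31 XOR 54) XOR 6f = 65 XOR 6f = 0a
byte 2: (d2 XOR f4) XOR 6b = 26 XOR 6b = 4d
byte 3: (5b XOR 5e) XOR 65 = 05 XOR 65 = 60

[236, 10, 77, 96]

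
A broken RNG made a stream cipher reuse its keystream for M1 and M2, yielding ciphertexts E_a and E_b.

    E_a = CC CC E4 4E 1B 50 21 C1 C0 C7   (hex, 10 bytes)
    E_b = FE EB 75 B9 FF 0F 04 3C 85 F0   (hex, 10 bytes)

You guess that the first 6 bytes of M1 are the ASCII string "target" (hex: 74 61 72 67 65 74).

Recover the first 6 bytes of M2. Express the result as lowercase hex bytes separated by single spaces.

46 46 e3 90 81 2b

First, E_a ⊕ E_b = (M1 ⊕ K) ⊕ (M2 ⊕ K) = M1 ⊕ M2, so the key drops out. Then M2 = (M1 ⊕ M2) ⊕ M1 over the first 6 bytes.
byte 0: (cc ⊕ fe) ⊕ 74 = 32 ⊕ 74 = 46
byte 1: (cc ⊕ eb) ⊕ 61 = 27 ⊕ 61 = 46
byte 2: (e4 ⊕ 75) ⊕ 72 = 91 ⊕ 72 = e3
byte 3: (4e ⊕ b9) ⊕ 67 = f7 ⊕ 67 = 90
byte 4: (1b ⊕ ff) ⊕ 65 = e4 ⊕ 65 = 81
byte 5: (50 ⊕ 0f) ⊕ 74 = 5f ⊕ 74 = 2b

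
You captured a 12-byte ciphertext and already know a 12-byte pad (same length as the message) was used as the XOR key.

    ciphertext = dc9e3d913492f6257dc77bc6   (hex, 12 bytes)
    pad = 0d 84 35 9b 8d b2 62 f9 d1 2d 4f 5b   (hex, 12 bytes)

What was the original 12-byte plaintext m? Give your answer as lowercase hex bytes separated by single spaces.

byte 0: 11011100 ⊕ 00001101 = 11010001
byte 1: 10011110 ⊕ 10000100 = 00011010
byte 2: 00111101 ⊕ 00110101 = 00001000
byte 3: 10010001 ⊕ 10011011 = 00001010
byte 4: 00110100 ⊕ 10001101 = 10111001
byte 5: 10010010 ⊕ 10110010 = 00100000
byte 6: 11110110 ⊕ 01100010 = 10010100
byte 7: 00100101 ⊕ 11111001 = 11011100
byte 8: 01111101 ⊕ 11010001 = 10101100
byte 9: 11000111 ⊕ 00101101 = 11101010
byte 10: 01111011 ⊕ 01001111 = 00110100
byte 11: 11000110 ⊕ 01011011 = 10011101

d1 1a 08 0a b9 20 94 dc ac ea 34 9d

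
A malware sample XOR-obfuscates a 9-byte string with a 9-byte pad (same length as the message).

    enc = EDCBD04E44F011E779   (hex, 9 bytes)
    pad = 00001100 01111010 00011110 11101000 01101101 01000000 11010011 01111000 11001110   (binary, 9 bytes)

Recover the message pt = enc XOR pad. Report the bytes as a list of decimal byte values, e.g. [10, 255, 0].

[225, 177, 206, 166, 41, 176, 194, 159, 183]

XOR is its own inverse, so applying the key byte-wise gives the result directly.
byte 0: 11101101 ^ 00001100 = 11100001
byte 1: 11001011 ^ 01111010 = 10110001
byte 2: 11010000 ^ 00011110 = 11001110
byte 3: 01001110 ^ 11101000 = 10100110
byte 4: 01000100 ^ 01101101 = 00101001
byte 5: 11110000 ^ 01000000 = 10110000
byte 6: 00010001 ^ 11010011 = 11000010
byte 7: 11100111 ^ 01111000 = 10011111
byte 8: 01111001 ^ 11001110 = 10110111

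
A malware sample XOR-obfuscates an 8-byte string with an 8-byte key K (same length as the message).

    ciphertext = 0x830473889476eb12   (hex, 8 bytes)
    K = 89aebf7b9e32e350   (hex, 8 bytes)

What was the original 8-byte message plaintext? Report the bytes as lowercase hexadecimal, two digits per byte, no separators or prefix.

0aaaccf30a440842

XOR is its own inverse, so applying the key byte-wise gives the result directly.
byte 0: 131 XOR 137 =  10
byte 1:   4 XOR 174 = 170
byte 2: 115 XOR 191 = 204
byte 3: 136 XOR 123 = 243
byte 4: 148 XOR 158 =  10
byte 5: 118 XOR  50 =  68
byte 6: 235 XOR 227 =   8
byte 7:  18 XOR  80 =  66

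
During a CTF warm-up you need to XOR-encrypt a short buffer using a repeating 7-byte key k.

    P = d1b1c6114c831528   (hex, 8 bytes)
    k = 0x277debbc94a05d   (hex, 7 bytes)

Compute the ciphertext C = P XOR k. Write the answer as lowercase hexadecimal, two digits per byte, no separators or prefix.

The 7-byte key repeats, so the effective keystream is 27 7d eb bc 94 a0 5d 27.
byte 0: d1 ⊕ 27 = f6
byte 1: b1 ⊕ 7d = cc
byte 2: c6 ⊕ eb = 2d
byte 3: 11 ⊕ bc = ad
byte 4: 4c ⊕ 94 = d8
byte 5: 83 ⊕ a0 = 23
byte 6: 15 ⊕ 5d = 48
byte 7: 28 ⊕ 27 = 0f

f6cc2dadd823480f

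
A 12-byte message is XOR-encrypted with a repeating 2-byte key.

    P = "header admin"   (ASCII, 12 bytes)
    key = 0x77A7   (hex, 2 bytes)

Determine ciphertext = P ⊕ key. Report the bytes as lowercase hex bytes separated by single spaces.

The 2-byte key repeats, so the effective keystream is 77 a7 77 a7 77 a7 77 a7 77 a7 77 a7.
byte 0: 68 XOR 77 = 1f
byte 1: 65 XOR a7 = c2
byte 2: 61 XOR 77 = 16
byte 3: 64 XOR a7 = c3
byte 4: 65 XOR 77 = 12
byte 5: 72 XOR a7 = d5
byte 6: 20 XOR 77 = 57
byte 7: 61 XOR a7 = c6
byte 8: 64 XOR 77 = 13
byte 9: 6d XOR a7 = ca
byte 10: 69 XOR 77 = 1e
byte 11: 6e XOR a7 = c9

1f c2 16 c3 12 d5 57 c6 13 ca 1e c9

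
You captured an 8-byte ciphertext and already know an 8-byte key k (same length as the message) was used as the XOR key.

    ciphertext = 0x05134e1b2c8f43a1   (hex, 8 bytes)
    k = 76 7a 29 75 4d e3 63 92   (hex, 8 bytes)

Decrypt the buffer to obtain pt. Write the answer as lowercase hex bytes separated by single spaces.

byte 0: 05 ^ 76 = 73
byte 1: 13 ^ 7a = 69
byte 2: 4e ^ 29 = 67
byte 3: 1b ^ 75 = 6e
byte 4: 2c ^ 4d = 61
byte 5: 8f ^ e3 = 6c
byte 6: 43 ^ 63 = 20
byte 7: a1 ^ 92 = 33

73 69 67 6e 61 6c 20 33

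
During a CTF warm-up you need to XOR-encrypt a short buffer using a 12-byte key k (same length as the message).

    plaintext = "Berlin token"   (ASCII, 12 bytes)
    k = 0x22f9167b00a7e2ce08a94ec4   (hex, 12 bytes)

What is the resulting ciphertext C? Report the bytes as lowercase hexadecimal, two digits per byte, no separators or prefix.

XOR is its own inverse, so applying the key byte-wise gives the result directly.
byte 0: 42 xor 22 = 60
byte 1: 65 xor f9 = 9c
byte 2: 72 xor 16 = 64
byte 3: 6c xor 7b = 17
byte 4: 69 xor 00 = 69
byte 5: 6e xor a7 = c9
byte 6: 20 xor e2 = c2
byte 7: 74 xor ce = ba
byte 8: 6f xor 08 = 67
byte 9: 6b xor a9 = c2
byte 10: 65 xor 4e = 2b
byte 11: 6e xor c4 = aa

609c641769c9c2ba67c22baa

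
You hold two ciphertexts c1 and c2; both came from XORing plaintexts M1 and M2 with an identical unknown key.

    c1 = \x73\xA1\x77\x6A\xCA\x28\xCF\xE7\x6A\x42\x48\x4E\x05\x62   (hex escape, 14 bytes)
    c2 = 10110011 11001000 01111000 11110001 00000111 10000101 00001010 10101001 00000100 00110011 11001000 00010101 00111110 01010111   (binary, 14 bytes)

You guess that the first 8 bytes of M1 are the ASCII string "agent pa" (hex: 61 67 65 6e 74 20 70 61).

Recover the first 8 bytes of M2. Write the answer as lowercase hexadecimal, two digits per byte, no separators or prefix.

First, c1 ⊕ c2 = (M1 ⊕ K) ⊕ (M2 ⊕ K) = M1 ⊕ M2, so the key drops out. Then M2 = (M1 ⊕ M2) ⊕ M1 over the first 8 bytes.
byte 0: (73 ^ b3) ^ 61 = c0 ^ 61 = a1
byte 1: (a1 ^ c8) ^ 67 = 69 ^ 67 = 0e
byte 2: (77 ^ 78) ^ 65 = 0f ^ 65 = 6a
byte 3: (6a ^ f1) ^ 6e = 9b ^ 6e = f5
byte 4: (ca ^ 07) ^ 74 = cd ^ 74 = b9
byte 5: (28 ^ 85) ^ 20 = ad ^ 20 = 8d
byte 6: (cf ^ 0a) ^ 70 = c5 ^ 70 = b5
byte 7: (e7 ^ a9) ^ 61 = 4e ^ 61 = 2f

a10e6af5b98db52f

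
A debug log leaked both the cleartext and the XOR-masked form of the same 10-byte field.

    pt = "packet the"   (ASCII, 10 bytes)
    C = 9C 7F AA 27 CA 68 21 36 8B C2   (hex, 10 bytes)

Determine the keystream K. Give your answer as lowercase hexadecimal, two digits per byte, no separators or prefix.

Since C = pt ⊕ K, XORing both sides with pt gives K = pt ⊕ C.
70 xor 9c = ec
61 xor 7f = 1e
63 xor aa = c9
6b xor 27 = 4c
65 xor ca = af
74 xor 68 = 1c
20 xor 21 = 01
74 xor 36 = 42
68 xor 8b = e3
65 xor c2 = a7

ec1ec94caf1c0142e3a7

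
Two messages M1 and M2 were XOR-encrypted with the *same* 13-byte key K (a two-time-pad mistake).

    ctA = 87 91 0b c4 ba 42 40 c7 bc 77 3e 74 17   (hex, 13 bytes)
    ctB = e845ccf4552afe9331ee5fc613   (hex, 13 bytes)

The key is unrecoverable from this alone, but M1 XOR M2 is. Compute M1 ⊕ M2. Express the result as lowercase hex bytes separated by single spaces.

6f d4 c7 30 ef 68 be 54 8d 99 61 b2 04

ctA ⊕ ctB = (M1 ⊕ K) ⊕ (M2 ⊕ K) = M1 ⊕ M2 — the shared key cancels under XOR.
135 ^ 232 = 111
145 ^  69 = 212
 11 ^ 204 = 199
196 ^ 244 =  48
186 ^  85 = 239
 66 ^  42 = 104
 64 ^ 254 = 190
199 ^ 147 =  84
188 ^  49 = 141
119 ^ 238 = 153
 62 ^  95 =  97
116 ^ 198 = 178
 23 ^  19 =   4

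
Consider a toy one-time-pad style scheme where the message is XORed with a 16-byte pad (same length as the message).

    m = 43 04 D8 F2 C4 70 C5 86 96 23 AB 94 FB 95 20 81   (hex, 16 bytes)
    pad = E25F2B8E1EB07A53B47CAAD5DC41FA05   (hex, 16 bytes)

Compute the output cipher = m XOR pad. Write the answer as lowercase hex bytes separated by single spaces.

a1 5b f3 7c da c0 bf d5 22 5f 01 41 27 d4 da 84

 67 ^ 226 = 161
  4 ^  95 =  91
216 ^  43 = 243
242 ^ 142 = 124
196 ^  30 = 218
112 ^ 176 = 192
197 ^ 122 = 191
134 ^  83 = 213
150 ^ 180 =  34
 35 ^ 124 =  95
171 ^ 170 =   1
148 ^ 213 =  65
251 ^ 220 =  39
149 ^  65 = 212
 32 ^ 250 = 218
129 ^   5 = 132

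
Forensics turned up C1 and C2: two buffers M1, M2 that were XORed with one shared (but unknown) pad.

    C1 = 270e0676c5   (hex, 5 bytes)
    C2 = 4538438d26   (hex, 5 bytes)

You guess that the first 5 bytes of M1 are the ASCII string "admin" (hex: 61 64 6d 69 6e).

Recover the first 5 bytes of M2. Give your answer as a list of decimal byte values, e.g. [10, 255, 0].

[3, 82, 40, 146, 141]

First, C1 ⊕ C2 = (M1 ⊕ K) ⊕ (M2 ⊕ K) = M1 ⊕ M2, so the key drops out. Then M2 = (M1 ⊕ M2) ⊕ M1 over the first 5 bytes.
byte 0: (27 XOR 45) XOR 61 = 62 XOR 61 = 03
byte 1: (0e XOR 38) XOR 64 = 36 XOR 64 = 52
byte 2: (06 XOR 43) XOR 6d = 45 XOR 6d = 28
byte 3: (76 XOR 8d) XOR 69 = fb XOR 69 = 92
byte 4: (c5 XOR 26) XOR 6e = e3 XOR 6e = 8d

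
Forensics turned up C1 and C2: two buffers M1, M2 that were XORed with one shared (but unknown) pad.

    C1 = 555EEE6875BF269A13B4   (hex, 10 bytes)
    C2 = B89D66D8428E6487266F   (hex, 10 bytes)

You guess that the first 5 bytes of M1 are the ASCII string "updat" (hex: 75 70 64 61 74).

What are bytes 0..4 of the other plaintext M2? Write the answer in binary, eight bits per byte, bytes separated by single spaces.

First, C1 ⊕ C2 = (M1 ⊕ K) ⊕ (M2 ⊕ K) = M1 ⊕ M2, so the key drops out. Then M2 = (M1 ⊕ M2) ⊕ M1 over the first 5 bytes.
byte 0: (55 ^ b8) ^ 75 = ed ^ 75 = 98
byte 1: (5e ^ 9d) ^ 70 = c3 ^ 70 = b3
byte 2: (ee ^ 66) ^ 64 = 88 ^ 64 = ec
byte 3: (68 ^ d8) ^ 61 = b0 ^ 61 = d1
byte 4: (75 ^ 42) ^ 74 = 37 ^ 74 = 43

10011000 10110011 11101100 11010001 01000011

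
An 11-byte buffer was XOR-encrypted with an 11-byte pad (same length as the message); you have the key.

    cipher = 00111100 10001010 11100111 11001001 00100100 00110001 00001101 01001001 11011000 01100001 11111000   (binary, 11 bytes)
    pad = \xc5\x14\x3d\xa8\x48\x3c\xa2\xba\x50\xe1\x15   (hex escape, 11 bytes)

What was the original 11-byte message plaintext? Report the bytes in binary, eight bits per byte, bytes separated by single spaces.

3c ⊕ c5 = f9
8a ⊕ 14 = 9e
e7 ⊕ 3d = da
c9 ⊕ a8 = 61
24 ⊕ 48 = 6c
31 ⊕ 3c = 0d
0d ⊕ a2 = af
49 ⊕ ba = f3
d8 ⊕ 50 = 88
61 ⊕ e1 = 80
f8 ⊕ 15 = ed

11111001 10011110 11011010 01100001 01101100 00001101 10101111 11110011 10001000 10000000 11101101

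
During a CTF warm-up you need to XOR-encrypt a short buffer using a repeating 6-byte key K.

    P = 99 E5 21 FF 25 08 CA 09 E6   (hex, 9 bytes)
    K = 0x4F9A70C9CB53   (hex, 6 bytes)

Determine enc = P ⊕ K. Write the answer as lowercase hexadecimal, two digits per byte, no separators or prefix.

The 6-byte key repeats, so the effective keystream is 4f 9a 70 c9 cb 53 4f 9a 70.
byte 0: 99 ^ 4f = d6
byte 1: e5 ^ 9a = 7f
byte 2: 21 ^ 70 = 51
byte 3: ff ^ c9 = 36
byte 4: 25 ^ cb = ee
byte 5: 08 ^ 53 = 5b
byte 6: ca ^ 4f = 85
byte 7: 09 ^ 9a = 93
byte 8: e6 ^ 70 = 96

d67f5136ee5b859396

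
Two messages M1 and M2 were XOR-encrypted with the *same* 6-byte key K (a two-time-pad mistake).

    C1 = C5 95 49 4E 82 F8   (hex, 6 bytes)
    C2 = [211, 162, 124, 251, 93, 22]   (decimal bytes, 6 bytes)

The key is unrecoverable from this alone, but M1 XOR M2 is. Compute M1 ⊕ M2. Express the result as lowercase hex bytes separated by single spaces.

C1 ⊕ C2 = (M1 ⊕ K) ⊕ (M2 ⊕ K) = M1 ⊕ M2 — the shared key cancels under XOR.
197 ^ 211 =  22
149 ^ 162 =  55
 73 ^ 124 =  53
 78 ^ 251 = 181
130 ^  93 = 223
248 ^  22 = 238

16 37 35 b5 df ee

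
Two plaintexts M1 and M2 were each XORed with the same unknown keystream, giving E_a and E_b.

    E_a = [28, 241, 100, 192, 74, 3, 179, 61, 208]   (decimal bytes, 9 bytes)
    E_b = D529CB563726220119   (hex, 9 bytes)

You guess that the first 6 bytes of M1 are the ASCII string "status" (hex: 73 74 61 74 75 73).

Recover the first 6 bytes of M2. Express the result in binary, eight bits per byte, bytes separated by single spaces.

10111010 10101100 11001110 11100010 00001000 01010110

First, E_a ⊕ E_b = (M1 ⊕ K) ⊕ (M2 ⊕ K) = M1 ⊕ M2, so the key drops out. Then M2 = (M1 ⊕ M2) ⊕ M1 over the first 6 bytes.
byte 0: (1c ^ d5) ^ 73 = c9 ^ 73 = ba
byte 1: (f1 ^ 29) ^ 74 = d8 ^ 74 = ac
byte 2: (64 ^ cb) ^ 61 = af ^ 61 = ce
byte 3: (c0 ^ 56) ^ 74 = 96 ^ 74 = e2
byte 4: (4a ^ 37) ^ 75 = 7d ^ 75 = 08
byte 5: (03 ^ 26) ^ 73 = 25 ^ 73 = 56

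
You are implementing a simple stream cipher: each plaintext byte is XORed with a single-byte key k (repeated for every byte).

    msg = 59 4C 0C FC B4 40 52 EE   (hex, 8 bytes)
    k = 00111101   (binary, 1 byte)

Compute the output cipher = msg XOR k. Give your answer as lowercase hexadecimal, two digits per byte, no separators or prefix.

647131c1897d6fd3

The 1-byte key repeats, so the effective keystream is 3d 3d 3d 3d 3d 3d 3d 3d.
byte 0: 01011001 XOR 00111101 = 01100100
byte 1: 01001100 XOR 00111101 = 01110001
byte 2: 00001100 XOR 00111101 = 00110001
byte 3: 11111100 XOR 00111101 = 11000001
byte 4: 10110100 XOR 00111101 = 10001001
byte 5: 01000000 XOR 00111101 = 01111101
byte 6: 01010010 XOR 00111101 = 01101111
byte 7: 11101110 XOR 00111101 = 11010011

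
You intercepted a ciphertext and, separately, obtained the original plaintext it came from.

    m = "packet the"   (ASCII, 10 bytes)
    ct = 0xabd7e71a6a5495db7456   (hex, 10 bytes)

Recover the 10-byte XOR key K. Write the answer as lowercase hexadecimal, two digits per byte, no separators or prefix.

dbb684710f20b5af1c33

Since ct = m ⊕ K, XORing both sides with m gives K = m ⊕ ct.
byte 0: 01110000 ⊕ 10101011 = 11011011
byte 1: 01100001 ⊕ 11010111 = 10110110
byte 2: 01100011 ⊕ 11100111 = 10000100
byte 3: 01101011 ⊕ 00011010 = 01110001
byte 4: 01100101 ⊕ 01101010 = 00001111
byte 5: 01110100 ⊕ 01010100 = 00100000
byte 6: 00100000 ⊕ 10010101 = 10110101
byte 7: 01110100 ⊕ 11011011 = 10101111
byte 8: 01101000 ⊕ 01110100 = 00011100
byte 9: 01100101 ⊕ 01010110 = 00110011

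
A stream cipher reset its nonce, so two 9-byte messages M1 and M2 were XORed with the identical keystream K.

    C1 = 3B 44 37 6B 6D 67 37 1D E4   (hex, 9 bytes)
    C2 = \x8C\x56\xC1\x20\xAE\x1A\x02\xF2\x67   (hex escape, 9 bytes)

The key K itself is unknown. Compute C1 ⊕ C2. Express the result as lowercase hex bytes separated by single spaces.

C1 ⊕ C2 = (M1 ⊕ K) ⊕ (M2 ⊕ K) = M1 ⊕ M2 — the shared key cancels under XOR.
3b ^ 8c = b7
44 ^ 56 = 12
37 ^ c1 = f6
6b ^ 20 = 4b
6d ^ ae = c3
67 ^ 1a = 7d
37 ^ 02 = 35
1d ^ f2 = ef
e4 ^ 67 = 83

b7 12 f6 4b c3 7d 35 ef 83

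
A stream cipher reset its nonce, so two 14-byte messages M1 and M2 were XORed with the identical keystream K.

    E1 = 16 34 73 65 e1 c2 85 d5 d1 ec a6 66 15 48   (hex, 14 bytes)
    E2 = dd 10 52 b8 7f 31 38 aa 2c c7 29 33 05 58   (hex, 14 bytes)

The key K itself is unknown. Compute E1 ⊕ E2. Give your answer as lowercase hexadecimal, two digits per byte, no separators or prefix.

cb2421dd9ef3bd7ffd2b8f551010

E1 ⊕ E2 = (M1 ⊕ K) ⊕ (M2 ⊕ K) = M1 ⊕ M2 — the shared key cancels under XOR.
byte 0: 00010110 ⊕ 11011101 = 11001011
byte 1: 00110100 ⊕ 00010000 = 00100100
byte 2: 01110011 ⊕ 01010010 = 00100001
byte 3: 01100101 ⊕ 10111000 = 11011101
byte 4: 11100001 ⊕ 01111111 = 10011110
byte 5: 11000010 ⊕ 00110001 = 11110011
byte 6: 10000101 ⊕ 00111000 = 10111101
byte 7: 11010101 ⊕ 10101010 = 01111111
byte 8: 11010001 ⊕ 00101100 = 11111101
byte 9: 11101100 ⊕ 11000111 = 00101011
byte 10: 10100110 ⊕ 00101001 = 10001111
byte 11: 01100110 ⊕ 00110011 = 01010101
byte 12: 00010101 ⊕ 00000101 = 00010000
byte 13: 01001000 ⊕ 01011000 = 00010000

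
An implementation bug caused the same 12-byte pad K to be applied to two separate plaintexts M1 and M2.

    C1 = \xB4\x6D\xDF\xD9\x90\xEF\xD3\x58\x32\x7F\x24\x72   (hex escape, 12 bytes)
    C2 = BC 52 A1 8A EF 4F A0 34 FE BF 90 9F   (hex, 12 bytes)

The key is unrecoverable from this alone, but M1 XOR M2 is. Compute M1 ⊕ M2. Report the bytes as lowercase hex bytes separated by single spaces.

08 3f 7e 53 7f a0 73 6c cc c0 b4 ed

C1 ⊕ C2 = (M1 ⊕ K) ⊕ (M2 ⊕ K) = M1 ⊕ M2 — the shared key cancels under XOR.
byte 0: b4 ^ bc = 08
byte 1: 6d ^ 52 = 3f
byte 2: df ^ a1 = 7e
byte 3: d9 ^ 8a = 53
byte 4: 90 ^ ef = 7f
byte 5: ef ^ 4f = a0
byte 6: d3 ^ a0 = 73
byte 7: 58 ^ 34 = 6c
byte 8: 32 ^ fe = cc
byte 9: 7f ^ bf = c0
byte 10: 24 ^ 90 = b4
byte 11: 72 ^ 9f = ed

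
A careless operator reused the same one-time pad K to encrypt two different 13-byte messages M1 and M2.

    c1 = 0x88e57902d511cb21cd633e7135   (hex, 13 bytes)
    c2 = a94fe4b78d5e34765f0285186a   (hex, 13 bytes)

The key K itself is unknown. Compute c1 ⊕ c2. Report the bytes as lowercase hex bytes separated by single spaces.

c1 ⊕ c2 = (M1 ⊕ K) ⊕ (M2 ⊕ K) = M1 ⊕ M2 — the shared key cancels under XOR.
byte 0: 88 xor a9 = 21
byte 1: e5 xor 4f = aa
byte 2: 79 xor e4 = 9d
byte 3: 02 xor b7 = b5
byte 4: d5 xor 8d = 58
byte 5: 11 xor 5e = 4f
byte 6: cb xor 34 = ff
byte 7: 21 xor 76 = 57
byte 8: cd xor 5f = 92
byte 9: 63 xor 02 = 61
byte 10: 3e xor 85 = bb
byte 11: 71 xor 18 = 69
byte 12: 35 xor 6a = 5f

21 aa 9d b5 58 4f ff 57 92 61 bb 69 5f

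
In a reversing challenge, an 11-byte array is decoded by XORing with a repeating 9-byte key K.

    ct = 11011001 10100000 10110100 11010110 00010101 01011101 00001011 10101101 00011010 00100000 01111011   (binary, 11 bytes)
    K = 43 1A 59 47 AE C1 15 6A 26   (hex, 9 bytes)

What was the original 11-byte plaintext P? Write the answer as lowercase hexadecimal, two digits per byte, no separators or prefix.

9abaed91bb9c1ec73c6361

The 9-byte key repeats, so the effective keystream is 43 1a 59 47 ae c1 15 6a 26 43 1a.
byte 0: d9 XOR 43 = 9a
byte 1: a0 XOR 1a = ba
byte 2: b4 XOR 59 = ed
byte 3: d6 XOR 47 = 91
byte 4: 15 XOR ae = bb
byte 5: 5d XOR c1 = 9c
byte 6: 0b XOR 15 = 1e
byte 7: ad XOR 6a = c7
byte 8: 1a XOR 26 = 3c
byte 9: 20 XOR 43 = 63
byte 10: 7b XOR 1a = 61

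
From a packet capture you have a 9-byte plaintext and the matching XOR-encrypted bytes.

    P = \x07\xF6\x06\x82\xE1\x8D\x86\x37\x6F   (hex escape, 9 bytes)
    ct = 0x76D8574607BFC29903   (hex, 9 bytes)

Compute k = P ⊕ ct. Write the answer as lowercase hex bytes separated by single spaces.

71 2e 51 c4 e6 32 44 ae 6c

Since ct = P ⊕ k, XORing both sides with P gives k = P ⊕ ct.
00000111 ⊕ 01110110 = 01110001
11110110 ⊕ 11011000 = 00101110
00000110 ⊕ 01010111 = 01010001
10000010 ⊕ 01000110 = 11000100
11100001 ⊕ 00000111 = 11100110
10001101 ⊕ 10111111 = 00110010
10000110 ⊕ 11000010 = 01000100
00110111 ⊕ 10011001 = 10101110
01101111 ⊕ 00000011 = 01101100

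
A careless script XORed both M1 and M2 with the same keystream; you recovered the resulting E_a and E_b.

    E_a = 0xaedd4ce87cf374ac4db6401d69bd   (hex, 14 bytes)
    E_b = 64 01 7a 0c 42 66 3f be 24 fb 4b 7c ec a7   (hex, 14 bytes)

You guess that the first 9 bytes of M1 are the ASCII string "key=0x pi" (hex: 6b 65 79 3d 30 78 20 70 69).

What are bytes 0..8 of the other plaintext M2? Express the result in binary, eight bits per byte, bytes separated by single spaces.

First, E_a ⊕ E_b = (M1 ⊕ K) ⊕ (M2 ⊕ K) = M1 ⊕ M2, so the key drops out. Then M2 = (M1 ⊕ M2) ⊕ M1 over the first 9 bytes.
byte 0: (ae ⊕ 64) ⊕ 6b = ca ⊕ 6b = a1
byte 1: (dd ⊕ 01) ⊕ 65 = dc ⊕ 65 = b9
byte 2: (4c ⊕ 7a) ⊕ 79 = 36 ⊕ 79 = 4f
byte 3: (e8 ⊕ 0c) ⊕ 3d = e4 ⊕ 3d = d9
byte 4: (7c ⊕ 42) ⊕ 30 = 3e ⊕ 30 = 0e
byte 5: (f3 ⊕ 66) ⊕ 78 = 95 ⊕ 78 = ed
byte 6: (74 ⊕ 3f) ⊕ 20 = 4b ⊕ 20 = 6b
byte 7: (ac ⊕ be) ⊕ 70 = 12 ⊕ 70 = 62
byte 8: (4d ⊕ 24) ⊕ 69 = 69 ⊕ 69 = 00

10100001 10111001 01001111 11011001 00001110 11101101 01101011 01100010 00000000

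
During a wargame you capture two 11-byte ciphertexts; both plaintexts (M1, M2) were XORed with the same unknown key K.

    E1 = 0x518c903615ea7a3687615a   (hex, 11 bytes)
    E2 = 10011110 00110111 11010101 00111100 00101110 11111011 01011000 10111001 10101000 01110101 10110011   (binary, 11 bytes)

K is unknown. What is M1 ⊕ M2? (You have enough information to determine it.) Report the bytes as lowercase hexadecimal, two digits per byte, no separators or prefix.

cfbb450a3b11228f2f14e9

E1 ⊕ E2 = (M1 ⊕ K) ⊕ (M2 ⊕ K) = M1 ⊕ M2 — the shared key cancels under XOR.
byte 0: 01010001 ⊕ 10011110 = 11001111
byte 1: 10001100 ⊕ 00110111 = 10111011
byte 2: 10010000 ⊕ 11010101 = 01000101
byte 3: 00110110 ⊕ 00111100 = 00001010
byte 4: 00010101 ⊕ 00101110 = 00111011
byte 5: 11101010 ⊕ 11111011 = 00010001
byte 6: 01111010 ⊕ 01011000 = 00100010
byte 7: 00110110 ⊕ 10111001 = 10001111
byte 8: 10000111 ⊕ 10101000 = 00101111
byte 9: 01100001 ⊕ 01110101 = 00010100
byte 10: 01011010 ⊕ 10110011 = 11101001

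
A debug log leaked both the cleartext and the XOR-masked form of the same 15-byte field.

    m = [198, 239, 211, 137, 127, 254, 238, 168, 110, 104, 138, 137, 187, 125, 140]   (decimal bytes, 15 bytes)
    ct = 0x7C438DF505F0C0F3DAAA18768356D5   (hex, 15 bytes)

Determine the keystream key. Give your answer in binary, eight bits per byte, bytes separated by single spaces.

Since ct = m ⊕ key, XORing both sides with m gives key = m ⊕ ct.
byte 0: 11000110 XOR 01111100 = 10111010
byte 1: 11101111 XOR 01000011 = 10101100
byte 2: 11010011 XOR 10001101 = 01011110
byte 3: 10001001 XOR 11110101 = 01111100
byte 4: 01111111 XOR 00000101 = 01111010
byte 5: 11111110 XOR 11110000 = 00001110
byte 6: 11101110 XOR 11000000 = 00101110
byte 7: 10101000 XOR 11110011 = 01011011
byte 8: 01101110 XOR 11011010 = 10110100
byte 9: 01101000 XOR 10101010 = 11000010
byte 10: 10001010 XOR 00011000 = 10010010
byte 11: 10001001 XOR 01110110 = 11111111
byte 12: 10111011 XOR 10000011 = 00111000
byte 13: 01111101 XOR 01010110 = 00101011
byte 14: 10001100 XOR 11010101 = 01011001

10111010 10101100 01011110 01111100 01111010 00001110 00101110 01011011 10110100 11000010 10010010 11111111 00111000 00101011 01011001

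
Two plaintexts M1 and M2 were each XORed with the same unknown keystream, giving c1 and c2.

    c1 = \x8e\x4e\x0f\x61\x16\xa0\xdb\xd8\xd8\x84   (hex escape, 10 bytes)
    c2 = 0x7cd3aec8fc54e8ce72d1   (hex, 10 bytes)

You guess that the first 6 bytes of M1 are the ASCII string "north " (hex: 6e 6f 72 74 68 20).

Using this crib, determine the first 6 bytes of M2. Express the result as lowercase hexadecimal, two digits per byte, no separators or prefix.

9cf2d3dd82d4

First, c1 ⊕ c2 = (M1 ⊕ K) ⊕ (M2 ⊕ K) = M1 ⊕ M2, so the key drops out. Then M2 = (M1 ⊕ M2) ⊕ M1 over the first 6 bytes.
byte 0: (8e XOR 7c) XOR 6e = f2 XOR 6e = 9c
byte 1: (4e XOR d3) XOR 6f = 9d XOR 6f = f2
byte 2: (0f XOR ae) XOR 72 = a1 XOR 72 = d3
byte 3: (61 XOR c8) XOR 74 = a9 XOR 74 = dd
byte 4: (16 XOR fc) XOR 68 = ea XOR 68 = 82
byte 5: (a0 XOR 54) XOR 20 = f4 XOR 20 = d4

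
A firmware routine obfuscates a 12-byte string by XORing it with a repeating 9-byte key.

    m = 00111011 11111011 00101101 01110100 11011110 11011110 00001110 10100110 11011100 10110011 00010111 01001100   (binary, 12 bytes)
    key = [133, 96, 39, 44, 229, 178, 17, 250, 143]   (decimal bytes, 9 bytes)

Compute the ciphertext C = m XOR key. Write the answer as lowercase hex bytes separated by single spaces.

The 9-byte key repeats, so the effective keystream is 85 60 27 2c e5 b2 11 fa 8f 85 60 27.
byte 0: 3b ^ 85 = be
byte 1: fb ^ 60 = 9b
byte 2: 2d ^ 27 = 0a
byte 3: 74 ^ 2c = 58
byte 4: de ^ e5 = 3b
byte 5: de ^ b2 = 6c
byte 6: 0e ^ 11 = 1f
byte 7: a6 ^ fa = 5c
byte 8: dc ^ 8f = 53
byte 9: b3 ^ 85 = 36
byte 10: 17 ^ 60 = 77
byte 11: 4c ^ 27 = 6b

be 9b 0a 58 3b 6c 1f 5c 53 36 77 6b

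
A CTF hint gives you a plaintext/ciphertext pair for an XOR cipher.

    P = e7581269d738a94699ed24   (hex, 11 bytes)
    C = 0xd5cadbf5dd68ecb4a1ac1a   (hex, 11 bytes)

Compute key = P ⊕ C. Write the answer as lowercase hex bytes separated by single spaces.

Since C = P ⊕ key, XORing both sides with P gives key = P ⊕ C.
byte 0: e7 xor d5 = 32
byte 1: 58 xor ca = 92
byte 2: 12 xor db = c9
byte 3: 69 xor f5 = 9c
byte 4: d7 xor dd = 0a
byte 5: 38 xor 68 = 50
byte 6: a9 xor ec = 45
byte 7: 46 xor b4 = f2
byte 8: 99 xor a1 = 38
byte 9: ed xor ac = 41
byte 10: 24 xor 1a = 3e

32 92 c9 9c 0a 50 45 f2 38 41 3e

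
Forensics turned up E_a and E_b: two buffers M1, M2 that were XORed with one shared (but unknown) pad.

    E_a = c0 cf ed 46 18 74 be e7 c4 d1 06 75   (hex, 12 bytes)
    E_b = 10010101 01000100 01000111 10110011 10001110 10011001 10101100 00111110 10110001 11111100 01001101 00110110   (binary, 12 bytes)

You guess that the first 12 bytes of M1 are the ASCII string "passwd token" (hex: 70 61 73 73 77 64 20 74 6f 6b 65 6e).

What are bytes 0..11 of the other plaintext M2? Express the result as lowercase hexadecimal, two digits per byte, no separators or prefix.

25ead986e18932ad1a462e2d

First, E_a ⊕ E_b = (M1 ⊕ K) ⊕ (M2 ⊕ K) = M1 ⊕ M2, so the key drops out. Then M2 = (M1 ⊕ M2) ⊕ M1 over the first 12 bytes.
byte 0: (c0 ^ 95) ^ 70 = 55 ^ 70 = 25
byte 1: (cf ^ 44) ^ 61 = 8b ^ 61 = ea
byte 2: (ed ^ 47) ^ 73 = aa ^ 73 = d9
byte 3: (46 ^ b3) ^ 73 = f5 ^ 73 = 86
byte 4: (18 ^ 8e) ^ 77 = 96 ^ 77 = e1
byte 5: (74 ^ 99) ^ 64 = ed ^ 64 = 89
byte 6: (be ^ ac) ^ 20 = 12 ^ 20 = 32
byte 7: (e7 ^ 3e) ^ 74 = d9 ^ 74 = ad
byte 8: (c4 ^ b1) ^ 6f = 75 ^ 6f = 1a
byte 9: (d1 ^ fc) ^ 6b = 2d ^ 6b = 46
byte 10: (06 ^ 4d) ^ 65 = 4b ^ 65 = 2e
byte 11: (75 ^ 36) ^ 6e = 43 ^ 6e = 2d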